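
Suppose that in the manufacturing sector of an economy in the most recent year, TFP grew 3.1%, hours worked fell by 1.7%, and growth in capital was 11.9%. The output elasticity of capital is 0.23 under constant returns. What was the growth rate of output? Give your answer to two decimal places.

Labor's share = 1 − 0.23 = 0.77.
Capital: 0.23 × 11.9 = 2.737 pp.
Hours worked: 0.77 × (-1.7) = -1.309 pp.
Output growth = 3.1 + 1.428 = 4.528%.

4.53%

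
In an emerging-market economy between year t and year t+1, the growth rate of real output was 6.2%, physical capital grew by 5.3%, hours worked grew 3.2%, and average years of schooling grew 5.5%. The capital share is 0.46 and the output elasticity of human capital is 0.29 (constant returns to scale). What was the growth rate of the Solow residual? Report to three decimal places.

Labor's share = 1 − 0.46 − 0.29 = 0.25.
Physical capital: 0.46 × 5.3 = 2.438 pp.
Average years of schooling: 0.29 × 5.5 = 1.595 pp.
Hours worked: 0.25 × 3.2 = 0.8 pp.
TFP growth = 6.2 − 4.833 = 1.367%.

1.367%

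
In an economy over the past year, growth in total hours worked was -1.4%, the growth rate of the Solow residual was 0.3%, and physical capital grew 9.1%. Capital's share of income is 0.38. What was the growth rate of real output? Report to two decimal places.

Labor's share = 1 − 0.38 = 0.62.
Physical capital: 0.38 × 9.1 = 3.458 pp.
Total hours worked: 0.62 × (-1.4) = -0.868 pp.
Output growth = 0.3 + 2.59 = 2.89%.

2.89%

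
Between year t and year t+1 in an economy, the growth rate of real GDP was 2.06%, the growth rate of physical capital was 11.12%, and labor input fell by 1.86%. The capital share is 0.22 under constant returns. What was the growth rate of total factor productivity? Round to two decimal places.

Labor's share = 1 − 0.22 = 0.78.
Physical capital: 0.22 × 11.12 = 2.4464 pp.
Labor input: 0.78 × (-1.86) = -1.4508 pp.
TFP growth = 2.06 − 0.9956 = 1.0644%.

1.06%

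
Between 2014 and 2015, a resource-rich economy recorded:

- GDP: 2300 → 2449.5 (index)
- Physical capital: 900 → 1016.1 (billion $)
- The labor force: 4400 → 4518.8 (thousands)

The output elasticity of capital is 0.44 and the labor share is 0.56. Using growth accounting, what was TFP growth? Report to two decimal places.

-0.69%

GDP growth = (2449.5 − 2300) / 2300 = 6.5%.
Physical capital growth = (1016.1 − 900) / 900 = 12.9%.
The labor force growth = (4518.8 − 4400) / 4400 = 2.7%.
Labor's share = 1 − 0.44 = 0.56.
Physical capital: 0.44 × 12.9 = 5.676 pp.
The labor force: 0.56 × 2.7 = 1.512 pp.
TFP growth = 6.5 − 7.188 = -0.688%.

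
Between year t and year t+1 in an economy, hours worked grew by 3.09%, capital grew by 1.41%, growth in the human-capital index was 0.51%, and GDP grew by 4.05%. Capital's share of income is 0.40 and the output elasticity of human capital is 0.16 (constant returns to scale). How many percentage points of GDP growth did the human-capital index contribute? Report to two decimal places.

Contribution = share × growth = 0.16 × 0.51 = 0.0816 pp.

0.08 pp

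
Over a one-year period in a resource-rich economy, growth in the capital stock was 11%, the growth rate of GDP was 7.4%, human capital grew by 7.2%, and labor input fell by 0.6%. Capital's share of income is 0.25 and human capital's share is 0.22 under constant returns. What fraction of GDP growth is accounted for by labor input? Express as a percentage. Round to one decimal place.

Labor's share = 1 − 0.25 − 0.22 = 0.53.
Labor input contributed 0.53 × (-0.6) = -0.318 pp.
Share of growth = -0.318 / 7.4 × 100 = -4.297%.

-4.3%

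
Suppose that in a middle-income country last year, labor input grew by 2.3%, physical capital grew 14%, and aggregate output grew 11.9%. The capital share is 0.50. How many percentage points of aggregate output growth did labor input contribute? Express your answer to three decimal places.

Labor's share = 1 − 0.5 = 0.5.
Contribution = share × growth = 0.5 × 2.3 = 1.15 pp.

1.150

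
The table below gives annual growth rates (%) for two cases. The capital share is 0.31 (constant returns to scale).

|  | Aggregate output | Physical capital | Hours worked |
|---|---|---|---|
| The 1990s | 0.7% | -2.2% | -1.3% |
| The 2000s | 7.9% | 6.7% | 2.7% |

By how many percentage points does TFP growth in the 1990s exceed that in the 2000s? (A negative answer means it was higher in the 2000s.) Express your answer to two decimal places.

Labor's share = 1 − 0.31 = 0.69.
The 1990s: TFP = 0.7 + 0.682 + 0.897 = 2.279%.
The 2000s: TFP = 7.9 − 2.077 − 1.863 = 3.96%.
Difference = 2.279 − (3.96) = -1.681 pp.

-1.68 percentage points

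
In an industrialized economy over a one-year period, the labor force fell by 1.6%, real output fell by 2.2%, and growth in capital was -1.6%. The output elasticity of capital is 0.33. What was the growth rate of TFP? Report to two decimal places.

Labor's share = 1 − 0.33 = 0.67.
Capital: 0.33 × (-1.6) = -0.528 pp.
The labor force: 0.67 × (-1.6) = -1.072 pp.
TFP growth = -2.2 + 1.6 = -0.6%.

-0.60%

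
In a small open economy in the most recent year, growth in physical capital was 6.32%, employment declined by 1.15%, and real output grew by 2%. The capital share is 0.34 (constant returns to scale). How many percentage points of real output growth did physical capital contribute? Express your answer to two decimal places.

2.15 pp

Contribution = share × growth = 0.34 × 6.32 = 2.1488 pp.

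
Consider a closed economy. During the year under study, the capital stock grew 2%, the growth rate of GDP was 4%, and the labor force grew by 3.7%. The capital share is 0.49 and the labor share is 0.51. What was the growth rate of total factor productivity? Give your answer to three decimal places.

Labor's share = 1 − 0.49 = 0.51.
The capital stock: 0.49 × 2 = 0.98 pp.
The labor force: 0.51 × 3.7 = 1.887 pp.
TFP growth = 4 − 2.867 = 1.133%.

Total factor productivity growth was 1.133%.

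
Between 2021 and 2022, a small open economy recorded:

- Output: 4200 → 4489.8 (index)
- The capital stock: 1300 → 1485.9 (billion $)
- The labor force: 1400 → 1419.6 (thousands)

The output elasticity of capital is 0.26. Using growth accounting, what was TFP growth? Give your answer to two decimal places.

Output growth = (4489.8 − 4200) / 4200 = 6.9%.
The capital stock growth = (1485.9 − 1300) / 1300 = 14.3%.
The labor force growth = (1419.6 − 1400) / 1400 = 1.4%.
Labor's share = 1 − 0.26 = 0.74.
The capital stock: 0.26 × 14.3 = 3.718 pp.
The labor force: 0.74 × 1.4 = 1.036 pp.
TFP growth = 6.9 − 4.754 = 2.146%.

2.15%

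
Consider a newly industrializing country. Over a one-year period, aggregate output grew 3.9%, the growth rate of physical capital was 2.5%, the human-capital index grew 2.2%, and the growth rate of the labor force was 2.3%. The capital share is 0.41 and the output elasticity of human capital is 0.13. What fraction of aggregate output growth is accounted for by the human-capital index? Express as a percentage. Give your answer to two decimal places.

The human-capital index contributed 0.13 × 2.2 = 0.286 pp.
Share of growth = 0.286 / 3.9 × 100 = 7.3333%.

The human-capital index accounted for 7.33% of growth.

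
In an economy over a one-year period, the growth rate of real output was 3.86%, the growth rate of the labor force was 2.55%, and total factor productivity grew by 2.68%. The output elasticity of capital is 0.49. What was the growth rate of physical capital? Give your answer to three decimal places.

-0.246%

Labor's share = 1 − 0.49 = 0.51.
gY = gA + 0.51×2.55 + 0.49×g.
0.49×g = 3.86 − 2.68 − 1.3005 = -0.1205.
g = -0.1205 / 0.49 = -0.24592%.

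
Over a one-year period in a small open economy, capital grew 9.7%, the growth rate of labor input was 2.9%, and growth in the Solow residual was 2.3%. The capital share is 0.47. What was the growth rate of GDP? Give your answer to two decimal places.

Labor's share = 1 − 0.47 = 0.53.
Capital: 0.47 × 9.7 = 4.559 pp.
Labor input: 0.53 × 2.9 = 1.537 pp.
Output growth = 2.3 + 6.096 = 8.396%.

GDP growth was 8.40%.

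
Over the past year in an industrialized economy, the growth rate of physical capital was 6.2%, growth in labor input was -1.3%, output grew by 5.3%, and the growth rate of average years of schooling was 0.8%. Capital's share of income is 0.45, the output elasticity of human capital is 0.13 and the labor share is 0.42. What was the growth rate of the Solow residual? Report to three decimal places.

Labor's share = 1 − 0.45 − 0.13 = 0.42.
Physical capital: 0.45 × 6.2 = 2.79 pp.
Average years of schooling: 0.13 × 0.8 = 0.104 pp.
Labor input: 0.42 × (-1.3) = -0.546 pp.
TFP growth = 5.3 − 2.348 = 2.952%.

2.952%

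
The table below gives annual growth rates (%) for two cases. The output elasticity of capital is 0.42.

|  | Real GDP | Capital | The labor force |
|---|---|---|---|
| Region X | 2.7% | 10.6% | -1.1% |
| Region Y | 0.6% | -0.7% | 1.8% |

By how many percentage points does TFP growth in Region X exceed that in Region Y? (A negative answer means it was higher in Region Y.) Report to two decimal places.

Labor's share = 1 − 0.42 = 0.58.
Region X: TFP = 2.7 − 4.452 + 0.638 = -1.114%.
Region Y: TFP = 0.6 + 0.294 − 1.044 = -0.15%.
Difference = -1.114 − (-0.15) = -0.964 pp.

-0.96 percentage points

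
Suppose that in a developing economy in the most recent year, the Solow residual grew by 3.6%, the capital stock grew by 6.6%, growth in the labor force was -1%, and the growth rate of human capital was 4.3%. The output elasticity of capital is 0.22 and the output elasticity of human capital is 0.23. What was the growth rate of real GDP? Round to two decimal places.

Labor's share = 1 − 0.22 − 0.23 = 0.55.
The capital stock: 0.22 × 6.6 = 1.452 pp.
Human capital: 0.23 × 4.3 = 0.989 pp.
The labor force: 0.55 × (-1) = -0.55 pp.
Output growth = 3.6 + 1.891 = 5.491%.

5.49%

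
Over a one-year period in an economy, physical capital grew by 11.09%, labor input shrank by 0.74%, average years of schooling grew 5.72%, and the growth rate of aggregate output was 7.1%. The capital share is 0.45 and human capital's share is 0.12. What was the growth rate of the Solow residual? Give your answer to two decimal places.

Labor's share = 1 − 0.45 − 0.12 = 0.43.
Physical capital: 0.45 × 11.09 = 4.9905 pp.
Average years of schooling: 0.12 × 5.72 = 0.6864 pp.
Labor input: 0.43 × (-0.74) = -0.3182 pp.
TFP growth = 7.1 − 5.3587 = 1.7413%.

The Solow residual grew 1.74%.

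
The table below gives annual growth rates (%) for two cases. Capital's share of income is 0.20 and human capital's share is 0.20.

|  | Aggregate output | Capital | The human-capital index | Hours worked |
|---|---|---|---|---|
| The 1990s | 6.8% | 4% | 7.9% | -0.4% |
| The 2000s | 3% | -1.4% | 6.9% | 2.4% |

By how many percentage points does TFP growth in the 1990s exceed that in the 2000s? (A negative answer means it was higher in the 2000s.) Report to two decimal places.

4.20 percentage points

Labor's share = 1 − 0.2 − 0.2 = 0.6.
The 1990s: TFP = 6.8 − 0.8 − 1.58 + 0.24 = 4.66%.
The 2000s: TFP = 3 + 0.28 − 1.38 − 1.44 = 0.46%.
Difference = 4.66 − (0.46) = 4.2 pp.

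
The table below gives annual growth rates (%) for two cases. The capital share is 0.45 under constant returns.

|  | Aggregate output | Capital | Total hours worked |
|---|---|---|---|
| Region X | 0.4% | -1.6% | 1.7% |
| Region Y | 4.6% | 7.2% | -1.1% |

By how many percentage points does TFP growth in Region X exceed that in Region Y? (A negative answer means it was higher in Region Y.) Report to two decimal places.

Labor's share = 1 − 0.45 = 0.55.
Region X: TFP = 0.4 + 0.72 − 0.935 = 0.185%.
Region Y: TFP = 4.6 − 3.24 + 0.605 = 1.965%.
Difference = 0.185 − (1.965) = -1.78 pp.

-1.78 percentage points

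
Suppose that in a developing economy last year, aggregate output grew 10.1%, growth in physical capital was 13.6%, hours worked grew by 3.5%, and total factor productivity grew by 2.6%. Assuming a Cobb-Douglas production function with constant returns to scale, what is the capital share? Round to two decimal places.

gY = gA + α·gK + (1−α)·gL, so gY − gA − gL = α(gK − gL).
10.1 − 2.6 − 3.5 = α × (13.6 − 3.5).
4 = 10.1 α, so α = 0.396.

0.40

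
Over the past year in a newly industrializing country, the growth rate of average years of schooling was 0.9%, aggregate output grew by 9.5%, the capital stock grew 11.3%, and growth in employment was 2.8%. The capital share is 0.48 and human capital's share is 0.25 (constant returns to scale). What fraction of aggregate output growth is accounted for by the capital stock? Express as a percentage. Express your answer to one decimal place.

57.1%

The capital stock contributed 0.48 × 11.3 = 5.424 pp.
Share of growth = 5.424 / 9.5 × 100 = 57.095%.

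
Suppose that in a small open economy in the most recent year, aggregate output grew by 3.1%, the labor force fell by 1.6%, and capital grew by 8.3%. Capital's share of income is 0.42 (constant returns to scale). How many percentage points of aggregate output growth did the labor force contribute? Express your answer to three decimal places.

Labor's share = 1 − 0.42 = 0.58.
Contribution = share × growth = 0.58 × (-1.6) = -0.928 pp.

-0.928 percentage points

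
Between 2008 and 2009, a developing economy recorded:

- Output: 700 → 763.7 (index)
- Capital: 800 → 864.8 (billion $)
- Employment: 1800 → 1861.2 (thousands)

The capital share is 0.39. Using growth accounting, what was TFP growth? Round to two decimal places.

Output growth = (763.7 − 700) / 700 = 9.1%.
Capital growth = (864.8 − 800) / 800 = 8.1%.
Employment growth = (1861.2 − 1800) / 1800 = 3.4%.
Labor's share = 1 − 0.39 = 0.61.
Capital: 0.39 × 8.1 = 3.159 pp.
Employment: 0.61 × 3.4 = 2.074 pp.
TFP growth = 9.1 − 5.233 = 3.867%.

TFP grew 3.87%.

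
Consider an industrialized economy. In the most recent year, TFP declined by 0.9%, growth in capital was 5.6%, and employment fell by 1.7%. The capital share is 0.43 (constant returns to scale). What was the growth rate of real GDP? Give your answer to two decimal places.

Labor's share = 1 − 0.43 = 0.57.
Capital: 0.43 × 5.6 = 2.408 pp.
Employment: 0.57 × (-1.7) = -0.969 pp.
Output growth = -0.9 + 1.439 = 0.539%.

0.54%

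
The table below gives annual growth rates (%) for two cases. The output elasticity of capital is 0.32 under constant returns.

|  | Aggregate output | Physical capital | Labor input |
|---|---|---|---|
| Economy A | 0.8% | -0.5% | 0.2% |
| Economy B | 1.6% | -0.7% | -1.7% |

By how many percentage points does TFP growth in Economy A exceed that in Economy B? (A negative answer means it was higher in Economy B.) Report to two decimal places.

-2.16 percentage points

Labor's share = 1 − 0.32 = 0.68.
Economy A: TFP = 0.8 + 0.16 − 0.136 = 0.824%.
Economy B: TFP = 1.6 + 0.224 + 1.156 = 2.98%.
Difference = 0.824 − (2.98) = -2.156 pp.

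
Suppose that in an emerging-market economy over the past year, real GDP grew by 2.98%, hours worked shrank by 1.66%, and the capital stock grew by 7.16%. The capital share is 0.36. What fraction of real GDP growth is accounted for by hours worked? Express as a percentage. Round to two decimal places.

Hours worked accounted for -35.65% of growth.

Labor's share = 1 − 0.36 = 0.64.
Hours worked contributed 0.64 × (-1.66) = -1.0624 pp.
Share of growth = -1.0624 / 2.98 × 100 = -35.651%.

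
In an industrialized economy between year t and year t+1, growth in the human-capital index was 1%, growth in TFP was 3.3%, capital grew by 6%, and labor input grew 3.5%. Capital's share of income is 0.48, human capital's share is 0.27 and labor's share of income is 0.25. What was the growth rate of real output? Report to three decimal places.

Labor's share = 1 − 0.48 − 0.27 = 0.25.
Capital: 0.48 × 6 = 2.88 pp.
The human-capital index: 0.27 × 1 = 0.27 pp.
Labor input: 0.25 × 3.5 = 0.875 pp.
Output growth = 3.3 + 4.025 = 7.325%.

Real output grew 7.325%.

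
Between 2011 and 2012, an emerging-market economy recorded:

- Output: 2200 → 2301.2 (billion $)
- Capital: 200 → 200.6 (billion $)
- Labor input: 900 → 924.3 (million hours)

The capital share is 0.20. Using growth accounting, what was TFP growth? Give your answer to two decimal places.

Output growth = (2301.2 − 2200) / 2200 = 4.6%.
Capital growth = (200.6 − 200) / 200 = 0.3%.
Labor input growth = (924.3 − 900) / 900 = 2.7%.
Labor's share = 1 − 0.2 = 0.8.
Capital: 0.2 × 0.3 = 0.06 pp.
Labor input: 0.8 × 2.7 = 2.16 pp.
TFP growth = 4.6 − 2.22 = 2.38%.

TFP grew 2.38%.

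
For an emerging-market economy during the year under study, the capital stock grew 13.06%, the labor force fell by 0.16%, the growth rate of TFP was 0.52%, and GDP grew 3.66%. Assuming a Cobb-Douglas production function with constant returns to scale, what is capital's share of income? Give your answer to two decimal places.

gY = gA + α·gK + (1−α)·gL, so gY − gA − gL = α(gK − gL).
3.66 − 0.52 + 0.16 = α × (13.06 − (-0.16)).
3.3 = 13.22 α, so α = 0.2496.

Capital's share of income is 0.25.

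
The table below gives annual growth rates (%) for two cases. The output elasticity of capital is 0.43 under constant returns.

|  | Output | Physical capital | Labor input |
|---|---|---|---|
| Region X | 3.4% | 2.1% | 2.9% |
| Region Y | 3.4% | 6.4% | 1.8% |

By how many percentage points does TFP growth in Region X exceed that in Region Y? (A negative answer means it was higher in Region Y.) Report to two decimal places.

1.22 percentage points

Labor's share = 1 − 0.43 = 0.57.
Region X: TFP = 3.4 − 0.903 − 1.653 = 0.844%.
Region Y: TFP = 3.4 − 2.752 − 1.026 = -0.378%.
Difference = 0.844 − (-0.378) = 1.222 pp.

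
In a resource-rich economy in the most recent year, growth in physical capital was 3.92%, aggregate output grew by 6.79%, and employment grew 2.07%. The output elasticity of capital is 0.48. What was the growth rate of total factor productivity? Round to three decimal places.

Labor's share = 1 − 0.48 = 0.52.
Physical capital: 0.48 × 3.92 = 1.8816 pp.
Employment: 0.52 × 2.07 = 1.0764 pp.
TFP growth = 6.79 − 2.958 = 3.832%.

3.832%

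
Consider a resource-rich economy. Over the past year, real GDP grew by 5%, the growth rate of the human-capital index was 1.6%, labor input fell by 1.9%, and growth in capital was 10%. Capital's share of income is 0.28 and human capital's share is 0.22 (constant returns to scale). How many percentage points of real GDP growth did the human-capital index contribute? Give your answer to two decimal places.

0.35 percentage points

Contribution = share × growth = 0.22 × 1.6 = 0.352 pp.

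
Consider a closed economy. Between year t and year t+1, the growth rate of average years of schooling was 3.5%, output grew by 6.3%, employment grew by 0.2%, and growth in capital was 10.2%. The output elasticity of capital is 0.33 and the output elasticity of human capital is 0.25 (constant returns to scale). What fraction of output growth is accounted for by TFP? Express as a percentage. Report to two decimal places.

31.35%

Labor's share = 1 − 0.33 − 0.25 = 0.42.
Capital: 0.33 × 10.2 = 3.366 pp.
Average years of schooling: 0.25 × 3.5 = 0.875 pp.
Employment: 0.42 × 0.2 = 0.084 pp.
TFP growth = 6.3 − 4.325 = 1.975%.
TFP share of growth = 1.975 / 6.3 × 100 = 31.3492%.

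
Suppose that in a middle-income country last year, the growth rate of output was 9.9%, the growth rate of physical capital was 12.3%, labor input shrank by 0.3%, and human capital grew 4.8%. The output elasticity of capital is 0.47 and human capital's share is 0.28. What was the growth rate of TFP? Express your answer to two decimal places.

Labor's share = 1 − 0.47 − 0.28 = 0.25.
Physical capital: 0.47 × 12.3 = 5.781 pp.
Human capital: 0.28 × 4.8 = 1.344 pp.
Labor input: 0.25 × (-0.3) = -0.075 pp.
TFP growth = 9.9 − 7.05 = 2.85%.

2.85%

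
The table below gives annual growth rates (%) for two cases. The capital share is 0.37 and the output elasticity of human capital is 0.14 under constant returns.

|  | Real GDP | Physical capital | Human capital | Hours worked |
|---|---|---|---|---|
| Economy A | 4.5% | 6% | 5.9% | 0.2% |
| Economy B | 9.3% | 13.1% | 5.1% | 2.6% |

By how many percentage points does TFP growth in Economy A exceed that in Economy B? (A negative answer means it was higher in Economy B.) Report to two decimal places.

Labor's share = 1 − 0.37 − 0.14 = 0.49.
Economy A: TFP = 4.5 − 2.22 − 0.826 − 0.098 = 1.356%.
Economy B: TFP = 9.3 − 4.847 − 0.714 − 1.274 = 2.465%.
Difference = 1.356 − (2.465) = -1.109 pp.

-1.11 percentage points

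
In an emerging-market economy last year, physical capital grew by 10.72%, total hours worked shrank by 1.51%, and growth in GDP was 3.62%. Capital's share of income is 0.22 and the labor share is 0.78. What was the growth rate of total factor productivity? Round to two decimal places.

Labor's share = 1 − 0.22 = 0.78.
Physical capital: 0.22 × 10.72 = 2.3584 pp.
Total hours worked: 0.78 × (-1.51) = -1.1778 pp.
TFP growth = 3.62 − 1.1806 = 2.4394%.

2.44%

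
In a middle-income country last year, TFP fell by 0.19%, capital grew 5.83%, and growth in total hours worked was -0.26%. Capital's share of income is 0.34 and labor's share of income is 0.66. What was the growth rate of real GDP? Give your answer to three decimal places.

Real GDP growth was 1.621%.

Labor's share = 1 − 0.34 = 0.66.
Capital: 0.34 × 5.83 = 1.9822 pp.
Total hours worked: 0.66 × (-0.26) = -0.1716 pp.
Output growth = -0.19 + 1.8106 = 1.6206%.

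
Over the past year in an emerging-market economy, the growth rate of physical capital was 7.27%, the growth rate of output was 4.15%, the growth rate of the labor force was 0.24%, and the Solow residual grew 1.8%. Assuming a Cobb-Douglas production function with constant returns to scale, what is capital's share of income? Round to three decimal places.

α = 0.300

gY = gA + α·gK + (1−α)·gL, so gY − gA − gL = α(gK − gL).
4.15 − 1.8 − 0.24 = α × (7.27 − 0.24).
2.11 = 7.03 α, so α = 0.30014.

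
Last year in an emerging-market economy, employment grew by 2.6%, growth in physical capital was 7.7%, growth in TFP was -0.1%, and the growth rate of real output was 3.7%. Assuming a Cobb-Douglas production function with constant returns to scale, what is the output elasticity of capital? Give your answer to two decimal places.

0.24

gY = gA + α·gK + (1−α)·gL, so gY − gA − gL = α(gK − gL).
3.7 + 0.1 − 2.6 = α × (7.7 − 2.6).
1.2 = 5.1 α, so α = 0.2353.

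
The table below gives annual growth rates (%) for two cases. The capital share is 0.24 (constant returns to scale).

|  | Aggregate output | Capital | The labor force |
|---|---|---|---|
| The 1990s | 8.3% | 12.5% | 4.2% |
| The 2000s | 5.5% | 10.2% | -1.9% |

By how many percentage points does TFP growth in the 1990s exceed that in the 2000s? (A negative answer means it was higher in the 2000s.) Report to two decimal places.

-2.39 percentage points

Labor's share = 1 − 0.24 = 0.76.
The 1990s: TFP = 8.3 − 3 − 3.192 = 2.108%.
The 2000s: TFP = 5.5 − 2.448 + 1.444 = 4.496%.
Difference = 2.108 − (4.496) = -2.388 pp.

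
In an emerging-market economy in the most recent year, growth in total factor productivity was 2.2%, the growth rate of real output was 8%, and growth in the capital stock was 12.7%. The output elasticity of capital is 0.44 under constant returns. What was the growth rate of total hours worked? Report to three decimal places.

Labor's share = 1 − 0.44 = 0.56.
gY = gA + 0.44×12.7 + 0.56×g.
0.56×g = 8 − 2.2 − 5.588 = 0.212.
g = 0.212 / 0.56 = 0.37857%.

0.379%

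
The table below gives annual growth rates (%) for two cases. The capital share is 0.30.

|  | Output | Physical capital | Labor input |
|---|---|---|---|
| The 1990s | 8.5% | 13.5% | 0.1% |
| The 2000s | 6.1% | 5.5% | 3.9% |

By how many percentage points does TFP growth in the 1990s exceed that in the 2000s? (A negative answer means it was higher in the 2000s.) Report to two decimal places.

2.66 percentage points

Labor's share = 1 − 0.3 = 0.7.
The 1990s: TFP = 8.5 − 4.05 − 0.07 = 4.38%.
The 2000s: TFP = 6.1 − 1.65 − 2.73 = 1.72%.
Difference = 4.38 − (1.72) = 2.66 pp.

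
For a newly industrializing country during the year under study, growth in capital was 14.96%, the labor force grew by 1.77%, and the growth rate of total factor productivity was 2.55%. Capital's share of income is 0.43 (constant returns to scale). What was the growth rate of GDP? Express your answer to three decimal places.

Labor's share = 1 − 0.43 = 0.57.
Capital: 0.43 × 14.96 = 6.4328 pp.
The labor force: 0.57 × 1.77 = 1.0089 pp.
Output growth = 2.55 + 7.4417 = 9.9917%.

GDP growth was 9.992%.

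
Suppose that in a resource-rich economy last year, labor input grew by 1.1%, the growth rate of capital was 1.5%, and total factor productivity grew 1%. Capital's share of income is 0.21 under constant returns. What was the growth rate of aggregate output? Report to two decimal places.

Labor's share = 1 − 0.21 = 0.79.
Capital: 0.21 × 1.5 = 0.315 pp.
Labor input: 0.79 × 1.1 = 0.869 pp.
Output growth = 1 + 1.184 = 2.184%.

2.18%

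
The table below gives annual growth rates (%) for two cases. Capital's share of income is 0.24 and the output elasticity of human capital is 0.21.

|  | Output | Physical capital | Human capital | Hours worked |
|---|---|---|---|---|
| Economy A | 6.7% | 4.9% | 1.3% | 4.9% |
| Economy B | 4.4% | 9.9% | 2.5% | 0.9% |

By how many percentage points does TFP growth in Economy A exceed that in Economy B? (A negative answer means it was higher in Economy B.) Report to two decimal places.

Labor's share = 1 − 0.24 − 0.21 = 0.55.
Economy A: TFP = 6.7 − 1.176 − 0.273 − 2.695 = 2.556%.
Economy B: TFP = 4.4 − 2.376 − 0.525 − 0.495 = 1.004%.
Difference = 2.556 − (1.004) = 1.552 pp.

1.55 percentage points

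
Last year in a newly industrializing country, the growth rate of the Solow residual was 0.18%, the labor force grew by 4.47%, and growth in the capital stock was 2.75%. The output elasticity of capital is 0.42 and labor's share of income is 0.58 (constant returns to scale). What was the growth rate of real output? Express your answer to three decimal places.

Real output growth was 3.928%.

Labor's share = 1 − 0.42 = 0.58.
The capital stock: 0.42 × 2.75 = 1.155 pp.
The labor force: 0.58 × 4.47 = 2.5926 pp.
Output growth = 0.18 + 3.7476 = 3.9276%.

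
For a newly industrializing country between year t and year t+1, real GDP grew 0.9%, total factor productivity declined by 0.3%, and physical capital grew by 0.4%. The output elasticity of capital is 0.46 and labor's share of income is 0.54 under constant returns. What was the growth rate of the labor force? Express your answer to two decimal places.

Labor's share = 1 − 0.46 = 0.54.
gY = gA + 0.46×0.4 + 0.54×g.
0.54×g = 0.9 + 0.3 − 0.184 = 1.016.
g = 1.016 / 0.54 = 1.8815%.

The labor force grew 1.88%.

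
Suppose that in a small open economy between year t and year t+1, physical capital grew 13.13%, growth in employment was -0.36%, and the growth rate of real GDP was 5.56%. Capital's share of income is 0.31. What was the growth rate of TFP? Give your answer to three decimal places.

Labor's share = 1 − 0.31 = 0.69.
Physical capital: 0.31 × 13.13 = 4.0703 pp.
Employment: 0.69 × (-0.36) = -0.2484 pp.
TFP growth = 5.56 − 3.8219 = 1.7381%.

1.738%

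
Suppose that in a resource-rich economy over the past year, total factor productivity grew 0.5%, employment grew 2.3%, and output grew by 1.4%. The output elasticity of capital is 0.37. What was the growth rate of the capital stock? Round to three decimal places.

-1.484%

Labor's share = 1 − 0.37 = 0.63.
gY = gA + 0.63×2.3 + 0.37×g.
0.37×g = 1.4 − 0.5 − 1.449 = -0.549.
g = -0.549 / 0.37 = -1.48378%.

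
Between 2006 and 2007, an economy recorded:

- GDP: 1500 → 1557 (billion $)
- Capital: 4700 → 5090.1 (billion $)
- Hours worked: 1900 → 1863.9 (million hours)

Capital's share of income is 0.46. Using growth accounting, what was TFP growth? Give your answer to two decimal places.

GDP growth = (1557 − 1500) / 1500 = 3.8%.
Capital growth = (5090.1 − 4700) / 4700 = 8.3%.
Hours worked growth = (1863.9 − 1900) / 1900 = -1.9%.
Labor's share = 1 − 0.46 = 0.54.
Capital: 0.46 × 8.3 = 3.818 pp.
Hours worked: 0.54 × (-1.9) = -1.026 pp.
TFP growth = 3.8 − 2.792 = 1.008%.

1.01%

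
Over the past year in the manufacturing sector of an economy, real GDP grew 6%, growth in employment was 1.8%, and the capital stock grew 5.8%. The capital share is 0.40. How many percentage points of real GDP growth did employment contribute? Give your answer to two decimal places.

Labor's share = 1 − 0.4 = 0.6.
Contribution = share × growth = 0.6 × 1.8 = 1.08 pp.

1.08 percentage points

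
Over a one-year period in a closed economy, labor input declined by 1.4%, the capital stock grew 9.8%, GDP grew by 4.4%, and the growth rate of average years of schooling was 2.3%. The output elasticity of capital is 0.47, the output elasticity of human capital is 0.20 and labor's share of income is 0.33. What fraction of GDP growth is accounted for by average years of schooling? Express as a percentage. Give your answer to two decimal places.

Average years of schooling contributed 0.2 × 2.3 = 0.46 pp.
Share of growth = 0.46 / 4.4 × 100 = 10.4545%.

10.45%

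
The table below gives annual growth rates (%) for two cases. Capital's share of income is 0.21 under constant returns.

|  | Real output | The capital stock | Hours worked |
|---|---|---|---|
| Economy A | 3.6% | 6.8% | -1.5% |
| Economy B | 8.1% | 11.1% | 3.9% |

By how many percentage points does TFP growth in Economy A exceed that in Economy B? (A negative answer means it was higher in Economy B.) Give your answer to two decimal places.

Labor's share = 1 − 0.21 = 0.79.
Economy A: TFP = 3.6 − 1.428 + 1.185 = 3.357%.
Economy B: TFP = 8.1 − 2.331 − 3.081 = 2.688%.
Difference = 3.357 − (2.688) = 0.669 pp.

0.67 percentage points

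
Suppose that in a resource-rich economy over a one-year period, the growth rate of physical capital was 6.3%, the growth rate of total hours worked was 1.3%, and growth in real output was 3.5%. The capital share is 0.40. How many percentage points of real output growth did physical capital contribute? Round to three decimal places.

2.520 percentage points

Contribution = share × growth = 0.4 × 6.3 = 2.52 pp.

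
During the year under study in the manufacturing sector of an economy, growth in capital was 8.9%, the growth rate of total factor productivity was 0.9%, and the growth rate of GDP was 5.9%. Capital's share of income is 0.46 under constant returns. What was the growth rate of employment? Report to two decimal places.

1.68%

Labor's share = 1 − 0.46 = 0.54.
gY = gA + 0.46×8.9 + 0.54×g.
0.54×g = 5.9 − 0.9 − 4.094 = 0.906.
g = 0.906 / 0.54 = 1.6778%.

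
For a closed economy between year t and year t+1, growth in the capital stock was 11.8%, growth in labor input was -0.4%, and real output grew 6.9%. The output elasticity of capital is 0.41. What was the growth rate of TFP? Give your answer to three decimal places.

TFP grew 2.298%.

Labor's share = 1 − 0.41 = 0.59.
The capital stock: 0.41 × 11.8 = 4.838 pp.
Labor input: 0.59 × (-0.4) = -0.236 pp.
TFP growth = 6.9 − 4.602 = 2.298%.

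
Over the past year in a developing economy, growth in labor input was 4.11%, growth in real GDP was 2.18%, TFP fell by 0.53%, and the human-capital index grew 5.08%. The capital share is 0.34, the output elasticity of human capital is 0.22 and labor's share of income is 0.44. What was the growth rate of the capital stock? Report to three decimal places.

-0.635%

Labor's share = 1 − 0.34 − 0.22 = 0.44.
gY = gA + 0.22×5.08 + 0.44×4.11 + 0.34×g.
0.34×g = 2.18 + 0.53 − 2.926 = -0.216.
g = -0.216 / 0.34 = -0.63529%.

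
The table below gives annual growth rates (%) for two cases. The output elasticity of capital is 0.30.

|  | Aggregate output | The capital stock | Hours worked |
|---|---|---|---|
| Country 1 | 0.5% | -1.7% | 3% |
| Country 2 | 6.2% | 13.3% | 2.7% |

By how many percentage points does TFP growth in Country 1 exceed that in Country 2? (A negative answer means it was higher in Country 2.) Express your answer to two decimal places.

Labor's share = 1 − 0.3 = 0.7.
Country 1: TFP = 0.5 + 0.51 − 2.1 = -1.09%.
Country 2: TFP = 6.2 − 3.99 − 1.89 = 0.32%.
Difference = -1.09 − (0.32) = -1.41 pp.

-1.41 percentage points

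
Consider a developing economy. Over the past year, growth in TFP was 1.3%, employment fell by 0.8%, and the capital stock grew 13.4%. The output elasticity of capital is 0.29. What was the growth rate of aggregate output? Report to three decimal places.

Labor's share = 1 − 0.29 = 0.71.
The capital stock: 0.29 × 13.4 = 3.886 pp.
Employment: 0.71 × (-0.8) = -0.568 pp.
Output growth = 1.3 + 3.318 = 4.618%.

Aggregate output growth was 4.618%.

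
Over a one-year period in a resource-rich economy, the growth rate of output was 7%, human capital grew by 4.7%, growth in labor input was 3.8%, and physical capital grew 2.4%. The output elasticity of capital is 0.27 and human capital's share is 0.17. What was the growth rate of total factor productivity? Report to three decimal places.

Labor's share = 1 − 0.27 − 0.17 = 0.56.
Physical capital: 0.27 × 2.4 = 0.648 pp.
Human capital: 0.17 × 4.7 = 0.799 pp.
Labor input: 0.56 × 3.8 = 2.128 pp.
TFP growth = 7 − 3.575 = 3.425%.

3.425%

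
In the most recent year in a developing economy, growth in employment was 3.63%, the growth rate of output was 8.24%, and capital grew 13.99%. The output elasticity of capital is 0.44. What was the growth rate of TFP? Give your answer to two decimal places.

Labor's share = 1 − 0.44 = 0.56.
Capital: 0.44 × 13.99 = 6.1556 pp.
Employment: 0.56 × 3.63 = 2.0328 pp.
TFP growth = 8.24 − 8.1884 = 0.0516%.

0.05%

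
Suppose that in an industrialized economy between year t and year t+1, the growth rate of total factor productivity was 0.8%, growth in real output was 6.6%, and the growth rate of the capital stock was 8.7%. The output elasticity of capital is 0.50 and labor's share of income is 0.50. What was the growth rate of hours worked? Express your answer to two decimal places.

Hours worked grew 2.90%.

Labor's share = 1 − 0.5 = 0.5.
gY = gA + 0.5×8.7 + 0.5×g.
0.5×g = 6.6 − 0.8 − 4.35 = 1.45.
g = 1.45 / 0.5 = 2.9%.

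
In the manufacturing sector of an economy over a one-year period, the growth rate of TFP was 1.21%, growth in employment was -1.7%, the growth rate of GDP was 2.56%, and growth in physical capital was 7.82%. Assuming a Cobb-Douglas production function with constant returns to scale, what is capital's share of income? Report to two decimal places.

gY = gA + α·gK + (1−α)·gL, so gY − gA − gL = α(gK − gL).
2.56 − 1.21 + 1.7 = α × (7.82 − (-1.7)).
3.05 = 9.52 α, so α = 0.3204.

0.32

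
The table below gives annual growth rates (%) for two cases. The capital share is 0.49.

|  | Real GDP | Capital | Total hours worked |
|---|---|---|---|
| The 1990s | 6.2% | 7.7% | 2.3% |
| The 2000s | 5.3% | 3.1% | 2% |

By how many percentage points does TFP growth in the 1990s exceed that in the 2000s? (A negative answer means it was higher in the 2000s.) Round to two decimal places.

-1.51 percentage points

Labor's share = 1 − 0.49 = 0.51.
The 1990s: TFP = 6.2 − 3.773 − 1.173 = 1.254%.
The 2000s: TFP = 5.3 − 1.519 − 1.02 = 2.761%.
Difference = 1.254 − (2.761) = -1.507 pp.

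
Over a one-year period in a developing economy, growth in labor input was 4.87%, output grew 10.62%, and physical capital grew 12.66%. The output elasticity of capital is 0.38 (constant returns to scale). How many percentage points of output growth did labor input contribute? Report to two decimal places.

Labor's share = 1 − 0.38 = 0.62.
Contribution = share × growth = 0.62 × 4.87 = 3.0194 pp.

3.02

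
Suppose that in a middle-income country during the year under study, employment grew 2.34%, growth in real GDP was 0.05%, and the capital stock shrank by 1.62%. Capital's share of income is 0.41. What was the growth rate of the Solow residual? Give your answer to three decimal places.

-0.666%

Labor's share = 1 − 0.41 = 0.59.
The capital stock: 0.41 × (-1.62) = -0.6642 pp.
Employment: 0.59 × 2.34 = 1.3806 pp.
TFP growth = 0.05 − 0.7164 = -0.6664%.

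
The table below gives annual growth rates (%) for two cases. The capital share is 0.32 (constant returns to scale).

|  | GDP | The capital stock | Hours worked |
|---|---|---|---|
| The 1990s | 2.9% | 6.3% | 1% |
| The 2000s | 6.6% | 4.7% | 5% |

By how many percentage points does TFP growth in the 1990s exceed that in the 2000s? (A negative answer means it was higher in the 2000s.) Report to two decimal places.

Labor's share = 1 − 0.32 = 0.68.
The 1990s: TFP = 2.9 − 2.016 − 0.68 = 0.204%.
The 2000s: TFP = 6.6 − 1.504 − 3.4 = 1.696%.
Difference = 0.204 − (1.696) = -1.492 pp.

-1.49 percentage points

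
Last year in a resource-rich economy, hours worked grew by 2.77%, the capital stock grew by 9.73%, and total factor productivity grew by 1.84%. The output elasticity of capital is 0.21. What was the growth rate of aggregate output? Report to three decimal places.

Labor's share = 1 − 0.21 = 0.79.
The capital stock: 0.21 × 9.73 = 2.0433 pp.
Hours worked: 0.79 × 2.77 = 2.1883 pp.
Output growth = 1.84 + 4.2316 = 6.0716%.

6.072%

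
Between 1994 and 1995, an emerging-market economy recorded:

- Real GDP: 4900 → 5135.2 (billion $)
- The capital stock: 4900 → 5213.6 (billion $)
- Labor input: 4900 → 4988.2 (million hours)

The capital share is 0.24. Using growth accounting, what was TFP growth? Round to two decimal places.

Real GDP growth = (5135.2 − 4900) / 4900 = 4.8%.
The capital stock growth = (5213.6 − 4900) / 4900 = 6.4%.
Labor input growth = (4988.2 − 4900) / 4900 = 1.8%.
Labor's share = 1 − 0.24 = 0.76.
The capital stock: 0.24 × 6.4 = 1.536 pp.
Labor input: 0.76 × 1.8 = 1.368 pp.
TFP growth = 4.8 − 2.904 = 1.896%.

1.90%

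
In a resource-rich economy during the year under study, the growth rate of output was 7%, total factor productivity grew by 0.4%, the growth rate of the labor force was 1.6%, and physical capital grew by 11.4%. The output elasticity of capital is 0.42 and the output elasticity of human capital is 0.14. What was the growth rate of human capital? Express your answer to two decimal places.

Labor's share = 1 − 0.42 − 0.14 = 0.44.
gY = gA + 0.42×11.4 + 0.44×1.6 + 0.14×g.
0.14×g = 7 − 0.4 − 5.492 = 1.108.
g = 1.108 / 0.14 = 7.9143%.

Human capital grew 7.91%.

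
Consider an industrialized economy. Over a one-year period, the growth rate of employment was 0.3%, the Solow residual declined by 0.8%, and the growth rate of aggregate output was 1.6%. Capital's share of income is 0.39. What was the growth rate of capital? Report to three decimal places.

Labor's share = 1 − 0.39 = 0.61.
gY = gA + 0.61×0.3 + 0.39×g.
0.39×g = 1.6 + 0.8 − 0.183 = 2.217.
g = 2.217 / 0.39 = 5.68462%.

Capital growth was 5.685%.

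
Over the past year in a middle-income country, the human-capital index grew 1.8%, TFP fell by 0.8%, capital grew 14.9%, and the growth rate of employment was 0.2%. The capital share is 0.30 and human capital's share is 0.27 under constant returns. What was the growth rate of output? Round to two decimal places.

Labor's share = 1 − 0.3 − 0.27 = 0.43.
Capital: 0.3 × 14.9 = 4.47 pp.
The human-capital index: 0.27 × 1.8 = 0.486 pp.
Employment: 0.43 × 0.2 = 0.086 pp.
Output growth = -0.8 + 5.042 = 4.242%.

4.24%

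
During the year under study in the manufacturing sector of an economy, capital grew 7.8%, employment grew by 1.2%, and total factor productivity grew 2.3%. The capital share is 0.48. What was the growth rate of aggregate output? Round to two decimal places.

Labor's share = 1 − 0.48 = 0.52.
Capital: 0.48 × 7.8 = 3.744 pp.
Employment: 0.52 × 1.2 = 0.624 pp.
Output growth = 2.3 + 4.368 = 6.668%.

Aggregate output growth was 6.67%.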